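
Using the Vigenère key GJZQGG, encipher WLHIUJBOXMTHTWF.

Repeat the key across the message: GJZQGGGJZQGGGJZ
W(22)+G(6): 28≡2 → C
L(11)+J(9): 20 → U
H(7)+Z(25): 32≡6 → G
I(8)+Q(16): 24 → Y
U(20)+G(6): 26≡0 → A
J(9)+G(6): 15 → P
B(1)+G(6): 7 → H
O(14)+J(9): 23 → X
X(23)+Z(25): 48≡22 → W
M(12)+Q(16): 28≡2 → C
T(19)+G(6): 25 → Z
H(7)+G(6): 13 → N
T(19)+G(6): 25 → Z
W(22)+J(9): 31≡5 → F
F(5)+Z(25): 30≡4 → E

CUGYAPHXWCZNZFE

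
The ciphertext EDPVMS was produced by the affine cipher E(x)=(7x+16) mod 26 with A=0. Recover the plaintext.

CNLXSE

The inverse of 7 mod 26 is 15, since 7·15=105≡1. Apply D(y)=15·(y−16) mod 26:
E(4): 15·(4−16)=-180≡2 → C
D(3): 15·(3−16)=-195≡13 → N
P(15): 15·(15−16)=-15≡11 → L
V(21): 15·(21−16)=75≡23 → X
M(12): 15·(12−16)=-60≡18 → S
S(18): 15·(18−16)=30≡4 → E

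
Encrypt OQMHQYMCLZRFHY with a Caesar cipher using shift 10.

O(14): 14+10=24 → Y
Q(16): 16+10=26≡0 → A
M(12): 12+10=22 → W
H(7): 7+10=17 → R
Q(16): 16+10=26≡0 → A
Y(24): 24+10=34≡8 → I
M(12): 12+10=22 → W
C(2): 2+10=12 → M
L(11): 11+10=21 → V
Z(25): 25+10=35≡9 → J
R(17): 17+10=27≡1 → B
F(5): 5+10=15 → P
H(7): 7+10=17 → R
Y(24): 24+10=34≡8 → I

YAWRAIWMVJBPRI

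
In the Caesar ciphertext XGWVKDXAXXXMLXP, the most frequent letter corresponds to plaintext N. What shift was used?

The most frequent ciphertext letter is X (appears 6 times).
X is position 23; N is position 13.
Shift = 10.

10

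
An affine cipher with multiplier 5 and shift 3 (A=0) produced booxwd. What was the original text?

kxxeja

The inverse of 5 mod 26 is 21, since 5·21=105≡1. Apply D(y)=21·(y−3) mod 26:
b(1): 21·(1−3)=-42≡10 → k
o(14): 21·(14−3)=231≡23 → x
o(14): 21·(14−3)=231≡23 → x
x(23): 21·(23−3)=420≡4 → e
w(22): 21·(22−3)=399≡9 → j
d(3): 21·(3−3)=0 → a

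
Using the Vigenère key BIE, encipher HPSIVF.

IXWJDJ

Repeat the key across the message: BIEBIE
H(7)+B(1): 8 → I
P(15)+I(8): 23 → X
S(18)+E(4): 22 → W
I(8)+B(1): 9 → J
V(21)+I(8): 29≡3 → D
F(5)+E(4): 9 → J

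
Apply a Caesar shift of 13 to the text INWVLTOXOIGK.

VAJIYGBKBVTX

I(8): 8+13=21 → V
N(13): 13+13=26≡0 → A
W(22): 22+13=35≡9 → J
V(21): 21+13=34≡8 → I
L(11): 11+13=24 → Y
T(19): 19+13=32≡6 → G
O(14): 14+13=27≡1 → B
X(23): 23+13=36≡10 → K
O(14): 14+13=27≡1 → B
I(8): 8+13=21 → V
G(6): 6+13=19 → T
K(10): 10+13=23 → X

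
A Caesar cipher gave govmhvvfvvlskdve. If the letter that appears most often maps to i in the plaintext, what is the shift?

The most frequent ciphertext letter is v (appears 6 times).
v is position 21; i is position 8.
Shift = 13.

13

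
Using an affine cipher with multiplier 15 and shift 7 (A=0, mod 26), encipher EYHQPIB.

PDINYXW

E(4): 15·4+7=67≡15 → P
Y(24): 15·24+7=367≡3 → D
H(7): 15·7+7=112≡8 → I
Q(16): 15·16+7=247≡13 → N
P(15): 15·15+7=232≡24 → Y
I(8): 15·8+7=127≡23 → X
B(1): 15·1+7=22 → W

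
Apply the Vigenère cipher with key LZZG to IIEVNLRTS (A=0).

Repeat the key across the message: LZZGLZZGL
I(8)+L(11): 19 → T
I(8)+Z(25): 33≡7 → H
E(4)+Z(25): 29≡3 → D
V(21)+G(6): 27≡1 → B
N(13)+L(11): 24 → Y
L(11)+Z(25): 36≡10 → K
R(17)+Z(25): 42≡16 → Q
T(19)+G(6): 25 → Z
S(18)+L(11): 29≡3 → D

THDBYKQZD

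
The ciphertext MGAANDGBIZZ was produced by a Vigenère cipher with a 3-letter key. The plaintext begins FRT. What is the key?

Subtract each crib letter from the matching ciphertext letter (mod 26):
M(12)−F(5)=7 → H
G(6)−R(17)=-11≡15 → P
A(0)−T(19)=-19≡7 → H

HPH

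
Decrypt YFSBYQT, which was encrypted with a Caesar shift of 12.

MTGPMEH

Y(24): 24−12=12 → M
F(5): 5−12=-7≡19 → T
S(18): 18−12=6 → G
B(1): 1−12=-11≡15 → P
Y(24): 24−12=12 → M
Q(16): 16−12=4 → E
T(19): 19−12=7 → H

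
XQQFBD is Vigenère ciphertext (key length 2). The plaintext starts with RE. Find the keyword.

GM

Subtract each crib letter from the matching ciphertext letter (mod 26):
X(23)−R(17)=6 → G
Q(16)−E(4)=12 → M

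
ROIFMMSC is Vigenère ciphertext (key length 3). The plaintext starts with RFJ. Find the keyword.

Subtract each crib letter from the matching ciphertext letter (mod 26):
R(17)−R(17)=0 → A
O(14)−F(5)=9 → J
I(8)−J(9)=-1≡25 → Z

AJZ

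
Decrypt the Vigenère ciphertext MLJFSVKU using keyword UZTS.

Repeat the key across the ciphertext: UZTSUZTS
M(12)−U(20): -8≡18 → S
L(11)−Z(25): -14≡12 → M
J(9)−T(19): -10≡16 → Q
F(5)−S(18): -13≡13 → N
S(18)−U(20): -2≡24 → Y
V(21)−Z(25): -4≡22 → W
K(10)−T(19): -9≡17 → R
U(20)−S(18): 2 → C

SMQNYWRC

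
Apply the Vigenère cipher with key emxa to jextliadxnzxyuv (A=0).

Repeat the key across the message: emxaemxaemxaemx
j(9)+e(4): 13 → n
e(4)+m(12): 16 → q
x(23)+x(23): 46≡20 → u
t(19)+a(0): 19 → t
l(11)+e(4): 15 → p
i(8)+m(12): 20 → u
a(0)+x(23): 23 → x
d(3)+a(0): 3 → d
x(23)+e(4): 27≡1 → b
n(13)+m(12): 25 → z
z(25)+x(23): 48≡22 → w
x(23)+a(0): 23 → x
y(24)+e(4): 28≡2 → c
u(20)+m(12): 32≡6 → g
v(21)+x(23): 44≡18 → s

nqutpuxdbzwxcgs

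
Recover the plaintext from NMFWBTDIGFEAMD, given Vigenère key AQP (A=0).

NWQWLEDSRFOLMN

Repeat the key across the ciphertext: AQPAQPAQPAQPAQ
N(13)−A(0): 13 → N
M(12)−Q(16): -4≡22 → W
F(5)−P(15): -10≡16 → Q
W(22)−A(0): 22 → W
B(1)−Q(16): -15≡11 → L
T(19)−P(15): 4 → E
D(3)−A(0): 3 → D
I(8)−Q(16): -8≡18 → S
G(6)−P(15): -9≡17 → R
F(5)−A(0): 5 → F
E(4)−Q(16): -12≡14 → O
A(0)−P(15): -15≡11 → L
M(12)−A(0): 12 → M
D(3)−Q(16): -13≡13 → N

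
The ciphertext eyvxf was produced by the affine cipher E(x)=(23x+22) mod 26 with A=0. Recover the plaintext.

gijrx

The inverse of 23 mod 26 is 17, since 23·17=391≡1. Apply D(y)=17·(y−22) mod 26:
e(4): 17·(4−22)=-306≡6 → g
y(24): 17·(24−22)=34≡8 → i
v(21): 17·(21−22)=-17≡9 → j
x(23): 17·(23−22)=17 → r
f(5): 17·(5−22)=-289≡23 → x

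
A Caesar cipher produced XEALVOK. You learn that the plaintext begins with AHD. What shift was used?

23

From the crib: X(23)−A(0)=23, so the shift is 23.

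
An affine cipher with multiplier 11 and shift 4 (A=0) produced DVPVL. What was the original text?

The inverse of 11 mod 26 is 19, since 11·19=209≡1. Apply D(y)=19·(y−4) mod 26:
D(3): 19·(3−4)=-19≡7 → H
V(21): 19·(21−4)=323≡11 → L
P(15): 19·(15−4)=209≡1 → B
V(21): 19·(21−4)=323≡11 → L
L(11): 19·(11−4)=133≡3 → D

HLBLD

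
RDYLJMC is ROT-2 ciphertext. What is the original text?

R(17): 17−2=15 → P
D(3): 3−2=1 → B
Y(24): 24−2=22 → W
L(11): 11−2=9 → J
J(9): 9−2=7 → H
M(12): 12−2=10 → K
C(2): 2−2=0 → A

PBWJHKA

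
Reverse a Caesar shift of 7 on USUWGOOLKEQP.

U(20): 20−7=13 → N
S(18): 18−7=11 → L
U(20): 20−7=13 → N
W(22): 22−7=15 → P
G(6): 6−7=-1≡25 → Z
O(14): 14−7=7 → H
O(14): 14−7=7 → H
L(11): 11−7=4 → E
K(10): 10−7=3 → D
E(4): 4−7=-3≡23 → X
Q(16): 16−7=9 → J
P(15): 15−7=8 → I

NLNPZHHEDXJI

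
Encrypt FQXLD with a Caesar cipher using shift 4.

JUBPH

F(5): 5+4=9 → J
Q(16): 16+4=20 → U
X(23): 23+4=27≡1 → B
L(11): 11+4=15 → P
D(3): 3+4=7 → H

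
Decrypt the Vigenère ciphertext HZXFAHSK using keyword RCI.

Repeat the key across the ciphertext: RCIRCIRC
H(7)−R(17): -10≡16 → Q
Z(25)−C(2): 23 → X
X(23)−I(8): 15 → P
F(5)−R(17): -12≡14 → O
A(0)−C(2): -2≡24 → Y
H(7)−I(8): -1≡25 → Z
S(18)−R(17): 1 → B
K(10)−C(2): 8 → I

QXPOYZBI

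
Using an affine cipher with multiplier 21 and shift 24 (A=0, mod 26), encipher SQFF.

MWZZ

S(18): 21·18+24=402≡12 → M
Q(16): 21·16+24=360≡22 → W
F(5): 21·5+24=129≡25 → Z
F(5): 21·5+24=129≡25 → Z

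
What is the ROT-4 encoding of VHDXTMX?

ZLHBXQB

V(21): 21+4=25 → Z
H(7): 7+4=11 → L
D(3): 3+4=7 → H
X(23): 23+4=27≡1 → B
T(19): 19+4=23 → X
M(12): 12+4=16 → Q
X(23): 23+4=27≡1 → B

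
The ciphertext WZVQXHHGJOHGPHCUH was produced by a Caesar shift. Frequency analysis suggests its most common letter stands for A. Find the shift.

7

The most frequent ciphertext letter is H (appears 5 times).
H is position 7; A is position 0.
Shift = 7.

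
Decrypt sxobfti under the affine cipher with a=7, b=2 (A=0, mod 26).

The inverse of 7 mod 26 is 15, since 7·15=105≡1. Apply D(y)=15·(y−2) mod 26:
s(18): 15·(18−2)=240≡6 → g
x(23): 15·(23−2)=315≡3 → d
o(14): 15·(14−2)=180≡24 → y
b(1): 15·(1−2)=-15≡11 → l
f(5): 15·(5−2)=45≡19 → t
t(19): 15·(19−2)=255≡21 → v
i(8): 15·(8−2)=90≡12 → m

gdyltvm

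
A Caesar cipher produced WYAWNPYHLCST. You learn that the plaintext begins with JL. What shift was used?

From the crib: W(22)−J(9)=13, so the shift is 13.

13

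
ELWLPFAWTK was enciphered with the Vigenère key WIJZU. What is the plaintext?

Repeat the key across the ciphertext: WIJZUWIJZU
E(4)−W(22): -18≡8 → I
L(11)−I(8): 3 → D
W(22)−J(9): 13 → N
L(11)−Z(25): -14≡12 → M
P(15)−U(20): -5≡21 → V
F(5)−W(22): -17≡9 → J
A(0)−I(8): -8≡18 → S
W(22)−J(9): 13 → N
T(19)−Z(25): -6≡20 → U
K(10)−U(20): -10≡16 → Q

IDNMVJSNUQ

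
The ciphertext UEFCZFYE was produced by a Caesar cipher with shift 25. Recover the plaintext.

U(20): 20−25=-5≡21 → V
E(4): 4−25=-21≡5 → F
F(5): 5−25=-20≡6 → G
C(2): 2−25=-23≡3 → D
Z(25): 25−25=0 → A
F(5): 5−25=-20≡6 → G
Y(24): 24−25=-1≡25 → Z
E(4): 4−25=-21≡5 → F

VFGDAGZF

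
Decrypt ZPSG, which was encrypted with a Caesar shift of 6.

TJMA

Z(25): 25−6=19 → T
P(15): 15−6=9 → J
S(18): 18−6=12 → M
G(6): 6−6=0 → A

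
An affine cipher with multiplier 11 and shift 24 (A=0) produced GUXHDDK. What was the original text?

The inverse of 11 mod 26 is 19, since 11·19=209≡1. Apply D(y)=19·(y−24) mod 26:
G(6): 19·(6−24)=-342≡22 → W
U(20): 19·(20−24)=-76≡2 → C
X(23): 19·(23−24)=-19≡7 → H
H(7): 19·(7−24)=-323≡15 → P
D(3): 19·(3−24)=-399≡17 → R
D(3): 19·(3−24)=-399≡17 → R
K(10): 19·(10−24)=-266≡20 → U

WCHPRRU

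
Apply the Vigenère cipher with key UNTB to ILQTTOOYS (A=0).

CYJUNBHZM

Repeat the key across the message: UNTBUNTBU
I(8)+U(20): 28≡2 → C
L(11)+N(13): 24 → Y
Q(16)+T(19): 35≡9 → J
T(19)+B(1): 20 → U
T(19)+U(20): 39≡13 → N
O(14)+N(13): 27≡1 → B
O(14)+T(19): 33≡7 → H
Y(24)+B(1): 25 → Z
S(18)+U(20): 38≡12 → M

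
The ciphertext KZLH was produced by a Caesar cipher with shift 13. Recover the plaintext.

XMYU

K(10): 10−13=-3≡23 → X
Z(25): 25−13=12 → M
L(11): 11−13=-2≡24 → Y
H(7): 7−13=-6≡20 → U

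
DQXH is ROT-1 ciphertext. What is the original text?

D(3): 3−1=2 → C
Q(16): 16−1=15 → P
X(23): 23−1=22 → W
H(7): 7−1=6 → G

CPWG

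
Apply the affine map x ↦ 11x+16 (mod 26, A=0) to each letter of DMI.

XSA

D(3): 11·3+16=49≡23 → X
M(12): 11·12+16=148≡18 → S
I(8): 11·8+16=104≡0 → A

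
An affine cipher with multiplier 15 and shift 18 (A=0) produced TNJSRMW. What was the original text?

HRPATKC

The inverse of 15 mod 26 is 7, since 15·7=105≡1. Apply D(y)=7·(y−18) mod 26:
T(19): 7·(19−18)=7 → H
N(13): 7·(13−18)=-35≡17 → R
J(9): 7·(9−18)=-63≡15 → P
S(18): 7·(18−18)=0 → A
R(17): 7·(17−18)=-7≡19 → T
M(12): 7·(12−18)=-42≡10 → K
W(22): 7·(22−18)=28≡2 → C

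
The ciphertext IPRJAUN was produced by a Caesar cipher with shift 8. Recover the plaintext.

AHJBSMF

I(8): 8−8=0 → A
P(15): 15−8=7 → H
R(17): 17−8=9 → J
J(9): 9−8=1 → B
A(0): 0−8=-8≡18 → S
U(20): 20−8=12 → M
N(13): 13−8=5 → F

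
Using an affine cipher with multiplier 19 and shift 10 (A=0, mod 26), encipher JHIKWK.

ZNGSMS

J(9): 19·9+10=181≡25 → Z
H(7): 19·7+10=143≡13 → N
I(8): 19·8+10=162≡6 → G
K(10): 19·10+10=200≡18 → S
W(22): 19·22+10=428≡12 → M
K(10): 19·10+10=200≡18 → S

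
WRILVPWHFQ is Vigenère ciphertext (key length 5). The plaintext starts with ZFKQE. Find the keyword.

XMYVR

Subtract each crib letter from the matching ciphertext letter (mod 26):
W(22)−Z(25)=-3≡23 → X
R(17)−F(5)=12 → M
I(8)−K(10)=-2≡24 → Y
L(11)−Q(16)=-5≡21 → V
V(21)−E(4)=17 → R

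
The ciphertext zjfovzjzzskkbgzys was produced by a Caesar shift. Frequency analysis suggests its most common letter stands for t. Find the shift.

The most frequent ciphertext letter is z (appears 5 times).
z is position 25; t is position 19.
Shift = 6.

6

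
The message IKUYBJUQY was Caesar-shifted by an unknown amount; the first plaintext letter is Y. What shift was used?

10

From the crib: I(8)−Y(24)=-16≡10, so the shift is 10.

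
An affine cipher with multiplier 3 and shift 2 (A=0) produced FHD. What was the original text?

The inverse of 3 mod 26 is 9, since 3·9=27≡1. Apply D(y)=9·(y−2) mod 26:
F(5): 9·(5−2)=27≡1 → B
H(7): 9·(7−2)=45≡19 → T
D(3): 9·(3−2)=9 → J

BTJ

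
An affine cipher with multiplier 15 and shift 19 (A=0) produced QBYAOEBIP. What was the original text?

FEJXRZEBY

The inverse of 15 mod 26 is 7, since 15·7=105≡1. Apply D(y)=7·(y−19) mod 26:
Q(16): 7·(16−19)=-21≡5 → F
B(1): 7·(1−19)=-126≡4 → E
Y(24): 7·(24−19)=35≡9 → J
A(0): 7·(0−19)=-133≡23 → X
O(14): 7·(14−19)=-35≡17 → R
E(4): 7·(4−19)=-105≡25 → Z
B(1): 7·(1−19)=-126≡4 → E
I(8): 7·(8−19)=-77≡1 → B
P(15): 7·(15−19)=-28≡24 → Y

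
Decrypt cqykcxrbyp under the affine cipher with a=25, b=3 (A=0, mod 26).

bnftbgmcfo

The inverse of 25 mod 26 is 25, since 25·25=625≡1. Apply D(y)=25·(y−3) mod 26:
c(2): 25·(2−3)=-25≡1 → b
q(16): 25·(16−3)=325≡13 → n
y(24): 25·(24−3)=525≡5 → f
k(10): 25·(10−3)=175≡19 → t
c(2): 25·(2−3)=-25≡1 → b
x(23): 25·(23−3)=500≡6 → g
r(17): 25·(17−3)=350≡12 → m
b(1): 25·(1−3)=-50≡2 → c
y(24): 25·(24−3)=525≡5 → f
p(15): 25·(15−3)=300≡14 → o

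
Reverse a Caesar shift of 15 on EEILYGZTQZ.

E(4): 4−15=-11≡15 → P
E(4): 4−15=-11≡15 → P
I(8): 8−15=-7≡19 → T
L(11): 11−15=-4≡22 → W
Y(24): 24−15=9 → J
G(6): 6−15=-9≡17 → R
Z(25): 25−15=10 → K
T(19): 19−15=4 → E
Q(16): 16−15=1 → B
Z(25): 25−15=10 → K

PPTWJRKEBK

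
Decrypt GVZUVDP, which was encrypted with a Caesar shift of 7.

ZOSNOWI

G(6): 6−7=-1≡25 → Z
V(21): 21−7=14 → O
Z(25): 25−7=18 → S
U(20): 20−7=13 → N
V(21): 21−7=14 → O
D(3): 3−7=-4≡22 → W
P(15): 15−7=8 → I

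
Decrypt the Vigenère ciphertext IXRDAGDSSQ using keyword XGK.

LRHGUWGMIT

Repeat the key across the ciphertext: XGKXGKXGKX
I(8)−X(23): -15≡11 → L
X(23)−G(6): 17 → R
R(17)−K(10): 7 → H
D(3)−X(23): -20≡6 → G
A(0)−G(6): -6≡20 → U
G(6)−K(10): -4≡22 → W
D(3)−X(23): -20≡6 → G
S(18)−G(6): 12 → M
S(18)−K(10): 8 → I
Q(16)−X(23): -7≡19 → T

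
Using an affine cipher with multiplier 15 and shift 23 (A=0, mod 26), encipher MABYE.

M(12): 15·12+23=203≡21 → V
A(0): 15·0+23=23 → X
B(1): 15·1+23=38≡12 → M
Y(24): 15·24+23=383≡19 → T
E(4): 15·4+23=83≡5 → F

VXMTF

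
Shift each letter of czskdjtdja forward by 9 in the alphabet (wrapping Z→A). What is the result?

c(2): 2+9=11 → l
z(25): 25+9=34≡8 → i
s(18): 18+9=27≡1 → b
k(10): 10+9=19 → t
d(3): 3+9=12 → m
j(9): 9+9=18 → s
t(19): 19+9=28≡2 → c
d(3): 3+9=12 → m
j(9): 9+9=18 → s
a(0): 0+9=9 → j

libtmscmsj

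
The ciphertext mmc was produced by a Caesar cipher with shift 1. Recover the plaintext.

llb

m(12): 12−1=11 → l
m(12): 12−1=11 → l
c(2): 2−1=1 → b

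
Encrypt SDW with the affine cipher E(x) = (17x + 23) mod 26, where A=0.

S(18): 17·18+23=329≡17 → R
D(3): 17·3+23=74≡22 → W
W(22): 17·22+23=397≡7 → H

RWH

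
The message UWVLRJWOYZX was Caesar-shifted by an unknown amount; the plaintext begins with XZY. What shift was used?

From the crib: U(20)−X(23)=-3≡23, so the shift is 23.

23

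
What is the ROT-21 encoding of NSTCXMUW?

INOXSHPR

N(13): 13+21=34≡8 → I
S(18): 18+21=39≡13 → N
T(19): 19+21=40≡14 → O
C(2): 2+21=23 → X
X(23): 23+21=44≡18 → S
M(12): 12+21=33≡7 → H
U(20): 20+21=41≡15 → P
W(22): 22+21=43≡17 → R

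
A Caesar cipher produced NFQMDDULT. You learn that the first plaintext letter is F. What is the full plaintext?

From the crib: N(13)−F(5)=8, so the shift is 8.
Subtract 8 from each ciphertext letter:
N(13): 13−8=5 → F
F(5): 5−8=-3≡23 → X
Q(16): 16−8=8 → I
M(12): 12−8=4 → E
D(3): 3−8=-5≡21 → V
D(3): 3−8=-5≡21 → V
U(20): 20−8=12 → M
L(11): 11−8=3 → D
T(19): 19−8=11 → L

FXIEVVMDL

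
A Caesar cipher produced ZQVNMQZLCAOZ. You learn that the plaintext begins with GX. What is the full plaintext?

From the crib: Z(25)−G(6)=19, so the shift is 19.
Subtract 19 from each ciphertext letter:
Z(25): 25−19=6 → G
Q(16): 16−19=-3≡23 → X
V(21): 21−19=2 → C
N(13): 13−19=-6≡20 → U
M(12): 12−19=-7≡19 → T
Q(16): 16−19=-3≡23 → X
Z(25): 25−19=6 → G
L(11): 11−19=-8≡18 → S
C(2): 2−19=-17≡9 → J
A(0): 0−19=-19≡7 → H
O(14): 14−19=-5≡21 → V
Z(25): 25−19=6 → G

GXCUTXGSJHVG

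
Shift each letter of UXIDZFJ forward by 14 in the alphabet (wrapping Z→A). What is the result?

ILWRNTX

U(20): 20+14=34≡8 → I
X(23): 23+14=37≡11 → L
I(8): 8+14=22 → W
D(3): 3+14=17 → R
Z(25): 25+14=39≡13 → N
F(5): 5+14=19 → T
J(9): 9+14=23 → X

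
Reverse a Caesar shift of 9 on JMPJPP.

ADGAGG

J(9): 9−9=0 → A
M(12): 12−9=3 → D
P(15): 15−9=6 → G
J(9): 9−9=0 → A
P(15): 15−9=6 → G
P(15): 15−9=6 → G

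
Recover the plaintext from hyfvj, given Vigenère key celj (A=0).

Repeat the key across the ciphertext: celjc
h(7)−c(2): 5 → f
y(24)−e(4): 20 → u
f(5)−l(11): -6≡20 → u
v(21)−j(9): 12 → m
j(9)−c(2): 7 → h

fuumh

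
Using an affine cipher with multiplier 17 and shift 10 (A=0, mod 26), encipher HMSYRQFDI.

H(7): 17·7+10=129≡25 → Z
M(12): 17·12+10=214≡6 → G
S(18): 17·18+10=316≡4 → E
Y(24): 17·24+10=418≡2 → C
R(17): 17·17+10=299≡13 → N
Q(16): 17·16+10=282≡22 → W
F(5): 17·5+10=95≡17 → R
D(3): 17·3+10=61≡9 → J
I(8): 17·8+10=146≡16 → Q

ZGECNWRJQ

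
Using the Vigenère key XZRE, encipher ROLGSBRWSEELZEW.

Repeat the key across the message: XZREXZREXZREXZR
R(17)+X(23): 40≡14 → O
O(14)+Z(25): 39≡13 → N
L(11)+R(17): 28≡2 → C
G(6)+E(4): 10 → K
S(18)+X(23): 41≡15 → P
B(1)+Z(25): 26≡0 → A
R(17)+R(17): 34≡8 → I
W(22)+E(4): 26≡0 → A
S(18)+X(23): 41≡15 → P
E(4)+Z(25): 29≡3 → D
E(4)+R(17): 21 → V
L(11)+E(4): 15 → P
Z(25)+X(23): 48≡22 → W
E(4)+Z(25): 29≡3 → D
W(22)+R(17): 39≡13 → N

ONCKPAIAPDVPWDN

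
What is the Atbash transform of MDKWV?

NWPDE

M(12) → N(13)
D(3) → W(22)
K(10) → P(15)
W(22) → D(3)
V(21) → E(4)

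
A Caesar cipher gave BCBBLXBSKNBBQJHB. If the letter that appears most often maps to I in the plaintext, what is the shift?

19

The most frequent ciphertext letter is B (appears 7 times).
B is position 1; I is position 8.
Shift = -7≡19.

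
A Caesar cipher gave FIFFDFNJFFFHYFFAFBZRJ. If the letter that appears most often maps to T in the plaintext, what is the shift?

12

The most frequent ciphertext letter is F (appears 10 times).
F is position 5; T is position 19.
Shift = -14≡12.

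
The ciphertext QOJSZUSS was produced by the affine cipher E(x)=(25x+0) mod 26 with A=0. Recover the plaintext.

The inverse of 25 mod 26 is 25, since 25·25=625≡1. Apply D(y)=25·(y−0) mod 26:
Q(16): 25·(16−0)=400≡10 → K
O(14): 25·(14−0)=350≡12 → M
J(9): 25·(9−0)=225≡17 → R
S(18): 25·(18−0)=450≡8 → I
Z(25): 25·(25−0)=625≡1 → B
U(20): 25·(20−0)=500≡6 → G
S(18): 25·(18−0)=450≡8 → I
S(18): 25·(18−0)=450≡8 → I

KMRIBGII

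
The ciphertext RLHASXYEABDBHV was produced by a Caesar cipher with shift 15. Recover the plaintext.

R(17): 17−15=2 → C
L(11): 11−15=-4≡22 → W
H(7): 7−15=-8≡18 → S
A(0): 0−15=-15≡11 → L
S(18): 18−15=3 → D
X(23): 23−15=8 → I
Y(24): 24−15=9 → J
E(4): 4−15=-11≡15 → P
A(0): 0−15=-15≡11 → L
B(1): 1−15=-14≡12 → M
D(3): 3−15=-12≡14 → O
B(1): 1−15=-14≡12 → M
H(7): 7−15=-8≡18 → S
V(21): 21−15=6 → G

CWSLDIJPLMOMSG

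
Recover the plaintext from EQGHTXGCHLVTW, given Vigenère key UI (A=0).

Repeat the key across the ciphertext: UIUIUIUIUIUIU
E(4)−U(20): -16≡10 → K
Q(16)−I(8): 8 → I
G(6)−U(20): -14≡12 → M
H(7)−I(8): -1≡25 → Z
T(19)−U(20): -1≡25 → Z
X(23)−I(8): 15 → P
G(6)−U(20): -14≡12 → M
C(2)−I(8): -6≡20 → U
H(7)−U(20): -13≡13 → N
L(11)−I(8): 3 → D
V(21)−U(20): 1 → B
T(19)−I(8): 11 → L
W(22)−U(20): 2 → C

KIMZZPMUNDBLC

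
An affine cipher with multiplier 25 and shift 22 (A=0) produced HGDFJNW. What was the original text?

PQTRNJA

The inverse of 25 mod 26 is 25, since 25·25=625≡1. Apply D(y)=25·(y−22) mod 26:
H(7): 25·(7−22)=-375≡15 → P
G(6): 25·(6−22)=-400≡16 → Q
D(3): 25·(3−22)=-475≡19 → T
F(5): 25·(5−22)=-425≡17 → R
J(9): 25·(9−22)=-325≡13 → N
N(13): 25·(13−22)=-225≡9 → J
W(22): 25·(22−22)=0 → A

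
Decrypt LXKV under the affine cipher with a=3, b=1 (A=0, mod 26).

The inverse of 3 mod 26 is 9, since 3·9=27≡1. Apply D(y)=9·(y−1) mod 26:
L(11): 9·(11−1)=90≡12 → M
X(23): 9·(23−1)=198≡16 → Q
K(10): 9·(10−1)=81≡3 → D
V(21): 9·(21−1)=180≡24 → Y

MQDY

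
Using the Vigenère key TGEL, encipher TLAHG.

Repeat the key across the message: TGELT
T(19)+T(19): 38≡12 → M
L(11)+G(6): 17 → R
A(0)+E(4): 4 → E
H(7)+L(11): 18 → S
G(6)+T(19): 25 → Z

MRESZ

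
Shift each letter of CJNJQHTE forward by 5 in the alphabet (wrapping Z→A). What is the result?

HOSOVMYJ

C(2): 2+5=7 → H
J(9): 9+5=14 → O
N(13): 13+5=18 → S
J(9): 9+5=14 → O
Q(16): 16+5=21 → V
H(7): 7+5=12 → M
T(19): 19+5=24 → Y
E(4): 4+5=9 → J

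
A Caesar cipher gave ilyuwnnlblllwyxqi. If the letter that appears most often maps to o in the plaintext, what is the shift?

23

The most frequent ciphertext letter is l (appears 5 times).
l is position 11; o is position 14.
Shift = -3≡23.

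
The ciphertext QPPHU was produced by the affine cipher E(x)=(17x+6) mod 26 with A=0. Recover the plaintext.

The inverse of 17 mod 26 is 23, since 17·23=391≡1. Apply D(y)=23·(y−6) mod 26:
Q(16): 23·(16−6)=230≡22 → W
P(15): 23·(15−6)=207≡25 → Z
P(15): 23·(15−6)=207≡25 → Z
H(7): 23·(7−6)=23 → X
U(20): 23·(20−6)=322≡10 → K

WZZXK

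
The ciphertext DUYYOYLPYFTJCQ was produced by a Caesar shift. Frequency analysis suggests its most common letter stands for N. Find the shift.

The most frequent ciphertext letter is Y (appears 4 times).
Y is position 24; N is position 13.
Shift = 11.

11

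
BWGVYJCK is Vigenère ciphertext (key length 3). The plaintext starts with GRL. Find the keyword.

VFV

Subtract each crib letter from the matching ciphertext letter (mod 26):
B(1)−G(6)=-5≡21 → V
W(22)−R(17)=5 → F
G(6)−L(11)=-5≡21 → V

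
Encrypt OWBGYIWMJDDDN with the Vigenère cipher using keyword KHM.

Repeat the key across the message: KHMKHMKHMKHMK
O(14)+K(10): 24 → Y
W(22)+H(7): 29≡3 → D
B(1)+M(12): 13 → N
G(6)+K(10): 16 → Q
Y(24)+H(7): 31≡5 → F
I(8)+M(12): 20 → U
W(22)+K(10): 32≡6 → G
M(12)+H(7): 19 → T
J(9)+M(12): 21 → V
D(3)+K(10): 13 → N
D(3)+H(7): 10 → K
D(3)+M(12): 15 → P
N(13)+K(10): 23 → X

YDNQFUGTVNKPX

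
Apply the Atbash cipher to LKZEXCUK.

L(11) → O(14)
K(10) → P(15)
Z(25) → A(0)
E(4) → V(21)
X(23) → C(2)
C(2) → X(23)
U(20) → F(5)
K(10) → P(15)

OPAVCXFP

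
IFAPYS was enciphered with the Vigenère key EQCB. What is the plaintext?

Repeat the key across the ciphertext: EQCBEQ
I(8)−E(4): 4 → E
F(5)−Q(16): -11≡15 → P
A(0)−C(2): -2≡24 → Y
P(15)−B(1): 14 → O
Y(24)−E(4): 20 → U
S(18)−Q(16): 2 → C

EPYOUC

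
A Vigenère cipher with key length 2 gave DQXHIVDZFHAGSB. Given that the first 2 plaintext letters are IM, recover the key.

VE

Subtract each crib letter from the matching ciphertext letter (mod 26):
D(3)−I(8)=-5≡21 → V
Q(16)−M(12)=4 → E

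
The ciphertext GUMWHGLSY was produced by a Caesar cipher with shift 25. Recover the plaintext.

G(6): 6−25=-19≡7 → H
U(20): 20−25=-5≡21 → V
M(12): 12−25=-13≡13 → N
W(22): 22−25=-3≡23 → X
H(7): 7−25=-18≡8 → I
G(6): 6−25=-19≡7 → H
L(11): 11−25=-14≡12 → M
S(18): 18−25=-7≡19 → T
Y(24): 24−25=-1≡25 → Z

HVNXIHMTZ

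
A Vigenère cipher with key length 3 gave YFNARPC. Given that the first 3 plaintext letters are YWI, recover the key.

AJF

Subtract each crib letter from the matching ciphertext letter (mod 26):
Y(24)−Y(24)=0 → A
F(5)−W(22)=-17≡9 → J
N(13)−I(8)=5 → F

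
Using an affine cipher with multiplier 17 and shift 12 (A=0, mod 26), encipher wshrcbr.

w(22): 17·22+12=386≡22 → w
s(18): 17·18+12=318≡6 → g
h(7): 17·7+12=131≡1 → b
r(17): 17·17+12=301≡15 → p
c(2): 17·2+12=46≡20 → u
b(1): 17·1+12=29≡3 → d
r(17): 17·17+12=301≡15 → p

wgbpudp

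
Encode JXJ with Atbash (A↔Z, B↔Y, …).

QCQ

J(9) → Q(16)
X(23) → C(2)
J(9) → Q(16)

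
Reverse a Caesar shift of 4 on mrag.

inwc

m(12): 12−4=8 → i
r(17): 17−4=13 → n
a(0): 0−4=-4≡22 → w
g(6): 6−4=2 → c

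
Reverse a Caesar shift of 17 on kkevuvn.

ttnedew

k(10): 10−17=-7≡19 → t
k(10): 10−17=-7≡19 → t
e(4): 4−17=-13≡13 → n
v(21): 21−17=4 → e
u(20): 20−17=3 → d
v(21): 21−17=4 → e
n(13): 13−17=-4≡22 → w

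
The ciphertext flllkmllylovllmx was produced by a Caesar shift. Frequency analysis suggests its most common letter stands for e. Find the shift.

The most frequent ciphertext letter is l (appears 8 times).
l is position 11; e is position 4.
Shift = 7.

7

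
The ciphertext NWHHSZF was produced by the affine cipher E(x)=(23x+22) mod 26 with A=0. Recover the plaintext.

The inverse of 23 mod 26 is 17, since 23·17=391≡1. Apply D(y)=17·(y−22) mod 26:
N(13): 17·(13−22)=-153≡3 → D
W(22): 17·(22−22)=0 → A
H(7): 17·(7−22)=-255≡5 → F
H(7): 17·(7−22)=-255≡5 → F
S(18): 17·(18−22)=-68≡10 → K
Z(25): 17·(25−22)=51≡25 → Z
F(5): 17·(5−22)=-289≡23 → X

DAFFKZX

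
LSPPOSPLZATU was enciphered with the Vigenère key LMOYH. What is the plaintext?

AGBRHHDXBTII

Repeat the key across the ciphertext: LMOYHLMOYHLM
L(11)−L(11): 0 → A
S(18)−M(12): 6 → G
P(15)−O(14): 1 → B
P(15)−Y(24): -9≡17 → R
O(14)−H(7): 7 → H
S(18)−L(11): 7 → H
P(15)−M(12): 3 → D
L(11)−O(14): -3≡23 → X
Z(25)−Y(24): 1 → B
A(0)−H(7): -7≡19 → T
T(19)−L(11): 8 → I
U(20)−M(12): 8 → I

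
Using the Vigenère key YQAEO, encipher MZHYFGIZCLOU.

Repeat the key across the message: YQAEOYQAEOYQ
M(12)+Y(24): 36≡10 → K
Z(25)+Q(16): 41≡15 → P
H(7)+A(0): 7 → H
Y(24)+E(4): 28≡2 → C
F(5)+O(14): 19 → T
G(6)+Y(24): 30≡4 → E
I(8)+Q(16): 24 → Y
Z(25)+A(0): 25 → Z
C(2)+E(4): 6 → G
L(11)+O(14): 25 → Z
O(14)+Y(24): 38≡12 → M
U(20)+Q(16): 36≡10 → K

KPHCTEYZGZMK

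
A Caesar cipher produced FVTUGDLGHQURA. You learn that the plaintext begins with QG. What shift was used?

From the crib: F(5)−Q(16)=-11≡15, so the shift is 15.

15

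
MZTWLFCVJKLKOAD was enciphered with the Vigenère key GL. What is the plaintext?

Repeat the key across the ciphertext: GLGLGLGLGLGLGLG
M(12)−G(6): 6 → G
Z(25)−L(11): 14 → O
T(19)−G(6): 13 → N
W(22)−L(11): 11 → L
L(11)−G(6): 5 → F
F(5)−L(11): -6≡20 → U
C(2)−G(6): -4≡22 → W
V(21)−L(11): 10 → K
J(9)−G(6): 3 → D
K(10)−L(11): -1≡25 → Z
L(11)−G(6): 5 → F
K(10)−L(11): -1≡25 → Z
O(14)−G(6): 8 → I
A(0)−L(11): -11≡15 → P
D(3)−G(6): -3≡23 → X

GONLFUWKDZFZIPX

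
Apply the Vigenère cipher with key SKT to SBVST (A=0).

KLOKD

Repeat the key across the message: SKTSK
S(18)+S(18): 36≡10 → K
B(1)+K(10): 11 → L
V(21)+T(19): 40≡14 → O
S(18)+S(18): 36≡10 → K
T(19)+K(10): 29≡3 → D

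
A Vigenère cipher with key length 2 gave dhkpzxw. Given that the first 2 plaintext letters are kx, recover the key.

Subtract each crib letter from the matching ciphertext letter (mod 26):
d(3)−k(10)=-7≡19 → t
h(7)−x(23)=-16≡10 → k

tk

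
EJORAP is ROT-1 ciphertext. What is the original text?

DINQZO

E(4): 4−1=3 → D
J(9): 9−1=8 → I
O(14): 14−1=13 → N
R(17): 17−1=16 → Q
A(0): 0−1=-1≡25 → Z
P(15): 15−1=14 → O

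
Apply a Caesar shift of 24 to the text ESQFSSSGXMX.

E(4): 4+24=28≡2 → C
S(18): 18+24=42≡16 → Q
Q(16): 16+24=40≡14 → O
F(5): 5+24=29≡3 → D
S(18): 18+24=42≡16 → Q
S(18): 18+24=42≡16 → Q
S(18): 18+24=42≡16 → Q
G(6): 6+24=30≡4 → E
X(23): 23+24=47≡21 → V
M(12): 12+24=36≡10 → K
X(23): 23+24=47≡21 → V

CQODQQQEVKV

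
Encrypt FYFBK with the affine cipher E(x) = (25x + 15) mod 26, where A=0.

F(5): 25·5+15=140≡10 → K
Y(24): 25·24+15=615≡17 → R
F(5): 25·5+15=140≡10 → K
B(1): 25·1+15=40≡14 → O
K(10): 25·10+15=265≡5 → F

KRKOF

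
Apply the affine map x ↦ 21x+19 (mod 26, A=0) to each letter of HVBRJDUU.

KSOMAEXX

H(7): 21·7+19=166≡10 → K
V(21): 21·21+19=460≡18 → S
B(1): 21·1+19=40≡14 → O
R(17): 21·17+19=376≡12 → M
J(9): 21·9+19=208≡0 → A
D(3): 21·3+19=82≡4 → E
U(20): 21·20+19=439≡23 → X
U(20): 21·20+19=439≡23 → X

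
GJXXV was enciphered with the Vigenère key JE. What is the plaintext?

Repeat the key across the ciphertext: JEJEJ
G(6)−J(9): -3≡23 → X
J(9)−E(4): 5 → F
X(23)−J(9): 14 → O
X(23)−E(4): 19 → T
V(21)−J(9): 12 → M

XFOTM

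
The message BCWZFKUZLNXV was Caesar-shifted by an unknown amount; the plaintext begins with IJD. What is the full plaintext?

From the crib: B(1)−I(8)=-7≡19, so the shift is 19.
Subtract 19 from each ciphertext letter:
B(1): 1−19=-18≡8 → I
C(2): 2−19=-17≡9 → J
W(22): 22−19=3 → D
Z(25): 25−19=6 → G
F(5): 5−19=-14≡12 → M
K(10): 10−19=-9≡17 → R
U(20): 20−19=1 → B
Z(25): 25−19=6 → G
L(11): 11−19=-8≡18 → S
N(13): 13−19=-6≡20 → U
X(23): 23−19=4 → E
V(21): 21−19=2 → C

IJDGMRBGSUEC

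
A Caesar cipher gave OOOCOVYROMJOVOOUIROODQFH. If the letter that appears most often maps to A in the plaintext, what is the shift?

The most frequent ciphertext letter is O (appears 10 times).
O is position 14; A is position 0.
Shift = 14.

14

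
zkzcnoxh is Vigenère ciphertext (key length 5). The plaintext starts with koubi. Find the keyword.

pwfbf

Subtract each crib letter from the matching ciphertext letter (mod 26):
z(25)−k(10)=15 → p
k(10)−o(14)=-4≡22 → w
z(25)−u(20)=5 → f
c(2)−b(1)=1 → b
n(13)−i(8)=5 → f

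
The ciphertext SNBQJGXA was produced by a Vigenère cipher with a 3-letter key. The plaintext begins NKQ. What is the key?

FDL

Subtract each crib letter from the matching ciphertext letter (mod 26):
S(18)−N(13)=5 → F
N(13)−K(10)=3 → D
B(1)−Q(16)=-15≡11 → L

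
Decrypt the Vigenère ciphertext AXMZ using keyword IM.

Repeat the key across the ciphertext: IMIM
A(0)−I(8): -8≡18 → S
X(23)−M(12): 11 → L
M(12)−I(8): 4 → E
Z(25)−M(12): 13 → N

SLEN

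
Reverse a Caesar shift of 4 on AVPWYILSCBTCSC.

A(0): 0−4=-4≡22 → W
V(21): 21−4=17 → R
P(15): 15−4=11 → L
W(22): 22−4=18 → S
Y(24): 24−4=20 → U
I(8): 8−4=4 → E
L(11): 11−4=7 → H
S(18): 18−4=14 → O
C(2): 2−4=-2≡24 → Y
B(1): 1−4=-3≡23 → X
T(19): 19−4=15 → P
C(2): 2−4=-2≡24 → Y
S(18): 18−4=14 → O
C(2): 2−4=-2≡24 → Y

WRLSUEHOYXPYOY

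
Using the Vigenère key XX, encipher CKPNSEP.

ZHMKPBM

Repeat the key across the message: XXXXXXX
C(2)+X(23): 25 → Z
K(10)+X(23): 33≡7 → H
P(15)+X(23): 38≡12 → M
N(13)+X(23): 36≡10 → K
S(18)+X(23): 41≡15 → P
E(4)+X(23): 27≡1 → B
P(15)+X(23): 38≡12 → M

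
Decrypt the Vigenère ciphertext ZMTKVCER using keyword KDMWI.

Repeat the key across the ciphertext: KDMWIKDM
Z(25)−K(10): 15 → P
M(12)−D(3): 9 → J
T(19)−M(12): 7 → H
K(10)−W(22): -12≡14 → O
V(21)−I(8): 13 → N
C(2)−K(10): -8≡18 → S
E(4)−D(3): 1 → B
R(17)−M(12): 5 → F

PJHONSBF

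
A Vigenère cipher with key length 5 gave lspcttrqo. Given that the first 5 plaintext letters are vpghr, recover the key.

Subtract each crib letter from the matching ciphertext letter (mod 26):
l(11)−v(21)=-10≡16 → q
s(18)−p(15)=3 → d
p(15)−g(6)=9 → j
c(2)−h(7)=-5≡21 → v
t(19)−r(17)=2 → c

qdjvc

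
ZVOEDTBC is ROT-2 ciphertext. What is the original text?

XTMCBRZA

Z(25): 25−2=23 → X
V(21): 21−2=19 → T
O(14): 14−2=12 → M
E(4): 4−2=2 → C
D(3): 3−2=1 → B
T(19): 19−2=17 → R
B(1): 1−2=-1≡25 → Z
C(2): 2−2=0 → A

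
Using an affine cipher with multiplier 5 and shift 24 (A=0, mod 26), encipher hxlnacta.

hjblyipy

h(7): 5·7+24=59≡7 → h
x(23): 5·23+24=139≡9 → j
l(11): 5·11+24=79≡1 → b
n(13): 5·13+24=89≡11 → l
a(0): 5·0+24=24 → y
c(2): 5·2+24=34≡8 → i
t(19): 5·19+24=119≡15 → p
a(0): 5·0+24=24 → y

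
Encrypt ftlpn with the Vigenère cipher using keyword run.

wnygh

Repeat the key across the message: runru
f(5)+r(17): 22 → w
t(19)+u(20): 39≡13 → n
l(11)+n(13): 24 → y
p(15)+r(17): 32≡6 → g
n(13)+u(20): 33≡7 → h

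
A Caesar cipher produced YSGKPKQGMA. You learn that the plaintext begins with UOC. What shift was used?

4

From the crib: Y(24)−U(20)=4, so the shift is 4.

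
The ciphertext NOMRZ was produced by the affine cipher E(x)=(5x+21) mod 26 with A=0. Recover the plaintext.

The inverse of 5 mod 26 is 21, since 5·21=105≡1. Apply D(y)=21·(y−21) mod 26:
N(13): 21·(13−21)=-168≡14 → O
O(14): 21·(14−21)=-147≡9 → J
M(12): 21·(12−21)=-189≡19 → T
R(17): 21·(17−21)=-84≡20 → U
Z(25): 21·(25−21)=84≡6 → G

OJTUG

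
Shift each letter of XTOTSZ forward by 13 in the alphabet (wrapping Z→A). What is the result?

X(23): 23+13=36≡10 → K
T(19): 19+13=32≡6 → G
O(14): 14+13=27≡1 → B
T(19): 19+13=32≡6 → G
S(18): 18+13=31≡5 → F
Z(25): 25+13=38≡12 → M

KGBGFM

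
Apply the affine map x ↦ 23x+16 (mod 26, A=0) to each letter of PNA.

P(15): 23·15+16=361≡23 → X
N(13): 23·13+16=315≡3 → D
A(0): 23·0+16=16 → Q

XDQ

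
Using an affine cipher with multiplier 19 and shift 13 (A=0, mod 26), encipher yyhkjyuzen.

y(24): 19·24+13=469≡1 → b
y(24): 19·24+13=469≡1 → b
h(7): 19·7+13=146≡16 → q
k(10): 19·10+13=203≡21 → v
j(9): 19·9+13=184≡2 → c
y(24): 19·24+13=469≡1 → b
u(20): 19·20+13=393≡3 → d
z(25): 19·25+13=488≡20 → u
e(4): 19·4+13=89≡11 → l
n(13): 19·13+13=260≡0 → a

bbqvcbdula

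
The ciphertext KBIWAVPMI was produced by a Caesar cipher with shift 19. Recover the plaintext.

K(10): 10−19=-9≡17 → R
B(1): 1−19=-18≡8 → I
I(8): 8−19=-11≡15 → P
W(22): 22−19=3 → D
A(0): 0−19=-19≡7 → H
V(21): 21−19=2 → C
P(15): 15−19=-4≡22 → W
M(12): 12−19=-7≡19 → T
I(8): 8−19=-11≡15 → P

RIPDHCWTP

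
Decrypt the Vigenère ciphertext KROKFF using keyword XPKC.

Repeat the key across the ciphertext: XPKCXP
K(10)−X(23): -13≡13 → N
R(17)−P(15): 2 → C
O(14)−K(10): 4 → E
K(10)−C(2): 8 → I
F(5)−X(23): -18≡8 → I
F(5)−P(15): -10≡16 → Q

NCEIIQ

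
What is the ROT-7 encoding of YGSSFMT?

Y(24): 24+7=31≡5 → F
G(6): 6+7=13 → N
S(18): 18+7=25 → Z
S(18): 18+7=25 → Z
F(5): 5+7=12 → M
M(12): 12+7=19 → T
T(19): 19+7=26≡0 → A

FNZZMTA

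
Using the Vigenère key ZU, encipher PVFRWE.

OPELVY

Repeat the key across the message: ZUZUZU
P(15)+Z(25): 40≡14 → O
V(21)+U(20): 41≡15 → P
F(5)+Z(25): 30≡4 → E
R(17)+U(20): 37≡11 → L
W(22)+Z(25): 47≡21 → V
E(4)+U(20): 24 → Y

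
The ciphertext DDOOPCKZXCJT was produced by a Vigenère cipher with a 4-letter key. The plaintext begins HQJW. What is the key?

WNFS

Subtract each crib letter from the matching ciphertext letter (mod 26):
D(3)−H(7)=-4≡22 → W
D(3)−Q(16)=-13≡13 → N
O(14)−J(9)=5 → F
O(14)−W(22)=-8≡18 → S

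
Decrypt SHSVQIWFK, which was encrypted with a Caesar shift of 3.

PEPSNFTCH

S(18): 18−3=15 → P
H(7): 7−3=4 → E
S(18): 18−3=15 → P
V(21): 21−3=18 → S
Q(16): 16−3=13 → N
I(8): 8−3=5 → F
W(22): 22−3=19 → T
F(5): 5−3=2 → C
K(10): 10−3=7 → H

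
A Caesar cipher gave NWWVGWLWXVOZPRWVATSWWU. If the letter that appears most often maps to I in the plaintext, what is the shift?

14

The most frequent ciphertext letter is W (appears 7 times).
W is position 22; I is position 8.
Shift = 14.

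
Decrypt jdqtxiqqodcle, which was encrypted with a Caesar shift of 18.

j(9): 9−18=-9≡17 → r
d(3): 3−18=-15≡11 → l
q(16): 16−18=-2≡24 → y
t(19): 19−18=1 → b
x(23): 23−18=5 → f
i(8): 8−18=-10≡16 → q
q(16): 16−18=-2≡24 → y
q(16): 16−18=-2≡24 → y
o(14): 14−18=-4≡22 → w
d(3): 3−18=-15≡11 → l
c(2): 2−18=-16≡10 → k
l(11): 11−18=-7≡19 → t
e(4): 4−18=-14≡12 → m

rlybfqyywlktm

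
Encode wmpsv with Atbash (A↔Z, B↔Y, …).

dnkhe

w(22) → d(3)
m(12) → n(13)
p(15) → k(10)
s(18) → h(7)
v(21) → e(4)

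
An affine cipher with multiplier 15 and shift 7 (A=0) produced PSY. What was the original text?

EZP

The inverse of 15 mod 26 is 7, since 15·7=105≡1. Apply D(y)=7·(y−7) mod 26:
P(15): 7·(15−7)=56≡4 → E
S(18): 7·(18−7)=77≡25 → Z
Y(24): 7·(24−7)=119≡15 → P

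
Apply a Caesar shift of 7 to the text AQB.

HXI

A(0): 0+7=7 → H
Q(16): 16+7=23 → X
B(1): 1+7=8 → I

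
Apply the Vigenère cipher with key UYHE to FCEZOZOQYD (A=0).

ZALDIXVUSB

Repeat the key across the message: UYHEUYHEUY
F(5)+U(20): 25 → Z
C(2)+Y(24): 26≡0 → A
E(4)+H(7): 11 → L
Z(25)+E(4): 29≡3 → D
O(14)+U(20): 34≡8 → I
Z(25)+Y(24): 49≡23 → X
O(14)+H(7): 21 → V
Q(16)+E(4): 20 → U
Y(24)+U(20): 44≡18 → S
D(3)+Y(24): 27≡1 → B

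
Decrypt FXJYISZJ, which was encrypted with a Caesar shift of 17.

OGSHRBIS

F(5): 5−17=-12≡14 → O
X(23): 23−17=6 → G
J(9): 9−17=-8≡18 → S
Y(24): 24−17=7 → H
I(8): 8−17=-9≡17 → R
S(18): 18−17=1 → B
Z(25): 25−17=8 → I
J(9): 9−17=-8≡18 → S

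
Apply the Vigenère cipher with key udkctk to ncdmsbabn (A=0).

Repeat the key across the message: udkctkudk
n(13)+u(20): 33≡7 → h
c(2)+d(3): 5 → f
d(3)+k(10): 13 → n
m(12)+c(2): 14 → o
s(18)+t(19): 37≡11 → l
b(1)+k(10): 11 → l
a(0)+u(20): 20 → u
b(1)+d(3): 4 → e
n(13)+k(10): 23 → x

hfnolluex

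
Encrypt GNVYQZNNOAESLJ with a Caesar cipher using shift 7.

NUCFXGUUVHLZSQ

G(6): 6+7=13 → N
N(13): 13+7=20 → U
V(21): 21+7=28≡2 → C
Y(24): 24+7=31≡5 → F
Q(16): 16+7=23 → X
Z(25): 25+7=32≡6 → G
N(13): 13+7=20 → U
N(13): 13+7=20 → U
O(14): 14+7=21 → V
A(0): 0+7=7 → H
E(4): 4+7=11 → L
S(18): 18+7=25 → Z
L(11): 11+7=18 → S
J(9): 9+7=16 → Q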